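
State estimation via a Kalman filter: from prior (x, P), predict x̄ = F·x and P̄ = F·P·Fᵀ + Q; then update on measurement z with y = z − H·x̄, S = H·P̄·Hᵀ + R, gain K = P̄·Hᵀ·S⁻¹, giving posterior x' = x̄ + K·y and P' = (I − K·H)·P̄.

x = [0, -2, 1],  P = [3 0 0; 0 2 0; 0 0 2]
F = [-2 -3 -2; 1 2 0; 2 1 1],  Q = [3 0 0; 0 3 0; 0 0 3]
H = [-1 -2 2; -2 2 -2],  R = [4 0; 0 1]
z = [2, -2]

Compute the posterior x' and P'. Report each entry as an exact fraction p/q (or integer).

x̄ = F·x = [4, -4, -1]
P̄ = F·P·Fᵀ + Q = [41 -18 -22; -18 14 10; -22 10 19]
y = z − H·x̄ = [0, 12]
S = H·P̄·Hᵀ + R = [113 38; 38 185]
K = P̄·Hᵀ·S⁻¹ = [-481/1497 -500/1497; 178/19461 4592/19461; 6412/19461 1418/19461]
x' = x̄ + K·y = [-4/499, -7580/6487, -815/6487]
P' = (I − K·H)·P̄ = [808/1497 -136/1497 -694/1497; -136/1497 68626/19461 68098/19461; -694/1497 68098/19461 76411/19461]

x' = [-4/499, -7580/6487, -815/6487]
P' = [808/1497 -136/1497 -694/1497; -136/1497 68626/19461 68098/19461; -694/1497 68098/19461 76411/19461]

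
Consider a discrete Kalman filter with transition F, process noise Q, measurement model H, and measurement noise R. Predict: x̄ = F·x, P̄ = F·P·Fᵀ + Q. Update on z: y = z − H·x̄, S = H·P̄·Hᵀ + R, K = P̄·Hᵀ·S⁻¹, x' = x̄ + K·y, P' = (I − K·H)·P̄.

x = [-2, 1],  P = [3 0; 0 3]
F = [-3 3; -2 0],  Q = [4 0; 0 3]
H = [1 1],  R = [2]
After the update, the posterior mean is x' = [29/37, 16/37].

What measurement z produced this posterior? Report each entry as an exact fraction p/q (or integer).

x̄ = F·x = [9, 4]
P̄ = F·P·Fᵀ + Q = [58 18; 18 15]
S = H·P̄·Hᵀ + R = [111]
K = P̄·Hᵀ·S⁻¹ = [76/111; 11/37]
x' − x̄ = [-304/37, -132/37] = K·y
y = (KᵀK)⁻¹·Kᵀ·(x' − x̄) = [-12]
z = y + H·x̄ = [-12] + [13] = [1]

z = [1]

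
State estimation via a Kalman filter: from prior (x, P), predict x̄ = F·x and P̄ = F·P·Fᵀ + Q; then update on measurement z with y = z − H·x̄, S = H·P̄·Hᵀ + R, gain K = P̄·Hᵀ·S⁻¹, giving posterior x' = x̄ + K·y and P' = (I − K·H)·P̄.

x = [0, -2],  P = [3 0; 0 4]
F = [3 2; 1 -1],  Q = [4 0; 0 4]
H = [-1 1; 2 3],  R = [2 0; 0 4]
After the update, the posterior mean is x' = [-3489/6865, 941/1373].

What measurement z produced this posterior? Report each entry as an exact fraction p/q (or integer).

z = [1, 1]

x̄ = F·x = [-4, 2]
P̄ = F·P·Fᵀ + Q = [47 1; 1 11]
S = H·P̄·Hᵀ + R = [58 -62; -62 303]
K = P̄·Hᵀ·S⁻¹ = [-3962/6865 1387/6865; 520/1373 265/1373]
x' − x̄ = [23971/6865, -1805/1373] = K·y
y = (KᵀK)⁻¹·Kᵀ·(x' − x̄) = [-5, 3]
z = y + H·x̄ = [-5, 3] + [6, -2] = [1, 1]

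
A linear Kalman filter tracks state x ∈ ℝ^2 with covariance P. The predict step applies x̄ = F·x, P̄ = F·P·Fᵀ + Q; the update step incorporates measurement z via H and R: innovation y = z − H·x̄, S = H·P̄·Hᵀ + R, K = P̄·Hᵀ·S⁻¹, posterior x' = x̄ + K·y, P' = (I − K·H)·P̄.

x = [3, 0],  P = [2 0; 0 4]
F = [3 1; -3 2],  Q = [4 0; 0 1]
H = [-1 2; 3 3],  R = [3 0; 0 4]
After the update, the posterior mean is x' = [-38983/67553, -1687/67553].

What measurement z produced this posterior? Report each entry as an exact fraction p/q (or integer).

x̄ = F·x = [9, -9]
P̄ = F·P·Fᵀ + Q = [26 -10; -10 35]
S = H·P̄·Hᵀ + R = [209 102; 102 373]
K = P̄·Hᵀ·S⁻¹ = [-22054/67553 14724/67553; 22190/67553 7515/67553]
x' − x̄ = [-646960/67553, 606290/67553] = K·y
y = (KᵀK)⁻¹·Kᵀ·(x' − x̄) = [28, -2]
z = y + H·x̄ = [28, -2] + [-27, 0] = [1, -2]

z = [1, -2]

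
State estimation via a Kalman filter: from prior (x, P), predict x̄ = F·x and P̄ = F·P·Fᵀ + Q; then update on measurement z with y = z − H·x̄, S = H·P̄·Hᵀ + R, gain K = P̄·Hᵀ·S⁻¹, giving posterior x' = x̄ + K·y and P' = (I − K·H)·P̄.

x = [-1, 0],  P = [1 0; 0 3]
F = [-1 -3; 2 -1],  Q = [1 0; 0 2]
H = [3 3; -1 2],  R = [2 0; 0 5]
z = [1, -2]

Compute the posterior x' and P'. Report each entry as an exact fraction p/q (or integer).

x̄ = F·x = [1, -2]
P̄ = F·P·Fᵀ + Q = [29 7; 7 9]
y = z − H·x̄ = [4, 3]
S = H·P̄·Hᵀ + R = [470 -12; -12 42]
K = P̄·Hᵀ·S⁻¹ = [363/1633 -959/3266; 179/1633 2873/9798]
x' = x̄ + K·y = [3293/3266, -2227/3266]
P' = (I − K·H)·P̄ = [1921/3266 -1437/3266; -1437/3266 5027/9798]

x' = [3293/3266, -2227/3266]
P' = [1921/3266 -1437/3266; -1437/3266 5027/9798]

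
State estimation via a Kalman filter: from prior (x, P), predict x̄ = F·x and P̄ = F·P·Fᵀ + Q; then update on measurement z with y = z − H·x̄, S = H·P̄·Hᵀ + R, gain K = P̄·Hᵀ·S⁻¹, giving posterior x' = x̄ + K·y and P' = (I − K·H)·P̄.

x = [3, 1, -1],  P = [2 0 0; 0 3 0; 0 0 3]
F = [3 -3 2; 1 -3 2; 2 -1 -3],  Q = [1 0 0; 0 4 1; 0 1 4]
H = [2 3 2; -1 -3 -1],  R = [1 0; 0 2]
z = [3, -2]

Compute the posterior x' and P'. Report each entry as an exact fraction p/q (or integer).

x' = [74863/31202, -4749/31202, -8608/15601]
P' = [226157/31202 7011/31202 -117885/15601; 7011/31202 27891/31202 -26632/15601; -117885/15601 -26632/15601 164499/15601]

x̄ = F·x = [4, -2, 8]
P̄ = F·P·Fᵀ + Q = [58 45 3; 45 45 -4; 3 -4 42]
y = z − H·x̄ = [-15, 4]
S = H·P̄·Hᵀ + R = [1322 -986; -986 759]
K = P̄·Hᵀ·S⁻¹ = [1807/31202 -2855/15601; -8833/31202 -9355/15601; 13332/15601 16641/15601]
x' = x̄ + K·y = [74863/31202, -4749/31202, -8608/15601]
P' = (I − K·H)·P̄ = [226157/31202 7011/31202 -117885/15601; 7011/31202 27891/31202 -26632/15601; -117885/15601 -26632/15601 164499/15601]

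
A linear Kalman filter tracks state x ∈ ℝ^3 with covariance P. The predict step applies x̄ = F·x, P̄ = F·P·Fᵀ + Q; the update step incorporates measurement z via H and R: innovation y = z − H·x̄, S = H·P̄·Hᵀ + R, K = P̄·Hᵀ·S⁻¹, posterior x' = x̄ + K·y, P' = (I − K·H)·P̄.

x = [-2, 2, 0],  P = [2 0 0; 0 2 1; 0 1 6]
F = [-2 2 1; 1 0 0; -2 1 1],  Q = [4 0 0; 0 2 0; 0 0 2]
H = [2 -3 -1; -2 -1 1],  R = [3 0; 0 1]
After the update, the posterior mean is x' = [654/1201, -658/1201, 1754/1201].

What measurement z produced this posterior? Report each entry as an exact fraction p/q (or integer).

z = [1, 1]

x̄ = F·x = [8, -2, 6]
P̄ = F·P·Fᵀ + Q = [30 -4 21; -4 4 -4; 21 -4 20]
S = H·P̄·Hᵀ + R = [119 -52; -52 53]
K = P̄·Hᵀ·S⁻¹ = [883/3603 -1513/3603; -848/3603 -832/3603; 866/3603 -374/3603]
x' − x̄ = [-8954/1201, 1744/1201, -5452/1201] = K·y
y = (KᵀK)⁻¹·Kᵀ·(x' − x̄) = [-15, 9]
z = y + H·x̄ = [-15, 9] + [16, -8] = [1, 1]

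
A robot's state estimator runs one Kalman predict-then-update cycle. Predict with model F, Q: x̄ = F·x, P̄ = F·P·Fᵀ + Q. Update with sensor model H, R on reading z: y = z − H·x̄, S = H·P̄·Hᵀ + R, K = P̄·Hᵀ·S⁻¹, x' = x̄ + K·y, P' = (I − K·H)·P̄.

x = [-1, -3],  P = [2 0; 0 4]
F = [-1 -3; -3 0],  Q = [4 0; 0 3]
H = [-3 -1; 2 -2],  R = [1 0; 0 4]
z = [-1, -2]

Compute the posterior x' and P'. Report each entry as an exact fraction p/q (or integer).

x' = [358/14023, 13869/14023]
P' = [1734/14023 -1686/14023; -1686/14023 8481/14023]

x̄ = F·x = [10, 3]
P̄ = F·P·Fᵀ + Q = [42 6; 6 21]
y = z − H·x̄ = [32, -16]
S = H·P̄·Hᵀ + R = [436 -186; -186 208]
K = P̄·Hᵀ·S⁻¹ = [-3516/14023 1710/14023; -3423/14023 -10167/28046]
x' = x̄ + K·y = [358/14023, 13869/14023]
P' = (I − K·H)·P̄ = [1734/14023 -1686/14023; -1686/14023 8481/14023]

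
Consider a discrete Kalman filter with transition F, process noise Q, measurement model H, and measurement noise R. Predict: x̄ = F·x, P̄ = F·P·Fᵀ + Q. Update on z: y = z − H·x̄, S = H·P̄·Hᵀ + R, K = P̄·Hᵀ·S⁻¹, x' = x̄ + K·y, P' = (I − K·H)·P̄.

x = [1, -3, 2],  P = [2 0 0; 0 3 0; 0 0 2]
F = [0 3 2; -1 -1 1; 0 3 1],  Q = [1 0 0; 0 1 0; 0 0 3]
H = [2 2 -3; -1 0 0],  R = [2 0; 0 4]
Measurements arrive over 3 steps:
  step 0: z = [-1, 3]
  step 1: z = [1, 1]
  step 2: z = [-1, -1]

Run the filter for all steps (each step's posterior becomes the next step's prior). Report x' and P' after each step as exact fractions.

step 0: x̄ = F·x = [-5, 4, -7]
step 0: P̄ = F·P·Fᵀ + Q = [36 -5 31; -5 8 -7; 31 -7 32]
step 0: y = z − H·x̄ = [-20, -2]
step 0: S = H·P̄·Hᵀ + R = [138 31; 31 40]
step 0: K = P̄·Hᵀ·S⁻¹ = [-124/4559 -4007/4559; 925/4559 -147/4559; -959/4559 -2790/4559]
step 0: x' = x̄ + K·y = [-12301/4559, 30/4559, -7153/4559]
step 0: P' = (I − K·H)·P̄ = [16028/4559 588/4559 11160/4559; 588/4559 12232/4559 7930/4559; 11160/4559 7930/4559 13366/4559]
step 1: x̄ = F·x = [-14216/4559, 5118/4559, -7063/4559]
step 1: P̄ = F·P·Fᵀ + Q = [263271/4559 -26118/4559 208190/4559; -26118/4559 9181/4559 -20394/4559; 208190/4559 -20394/4559 184711/4559]
step 1: y = z − H·x̄ = [1566/4559, -9657/4559]
step 1: S = H·P̄·Hᵀ + R = [298829/4559 150264/4559; 150264/4559 281507/4559]
step 1: K = P̄·Hᵀ·S⁻¹ = [-601056/13499273 -12303957/13499273; 825356/13499273 811890/13499273; -4162553/13499273 -7761554/13499273]
step 1: x' = x̄ + K·y = [-16237685/13499273, 13718220/13499273, -5902741/13499273]
step 1: P' = (I − K·H)·P̄ = [49215828/13499273 -3247560/13499273 31046216/13499273; -3247560/13499273 17590055/13499273 9011426/13499273; 31046216/13499273 9011426/13499273 29480130/13499273]
step 2: x̄ = F·x = [29349178/13499273, -3383276/13499273, 35251919/13499273]
step 2: P̄ = F·P·Fᵀ + Q = [397867400/13499273 -37148231/13499273 298373589/13499273; -37148231/13499273 23174882/13499273 -26570719/13499273; 298373589/13499273 -26570719/13499273 282357000/13499273]
step 2: y = z − H·x̄ = [40324680/13499273, 15849905/13499273]
step 2: S = H·P̄·Hᵀ + R = [693560386/13499273 173682429/13499273; 173682429/13499273 451864492/13499273]
step 2: K = P̄·Hᵀ·S⁻¹ = [-694729716/20981109527 -18206867983/20981109527; 1254806673/20981109527 1242569935/20981109527; -6319075543/20981109527 -11425320318/20981109527]
step 2: x' = x̄ + K·y = [22163151807/20981109527, -51157669/20981109527, 22498947371/20981109527]
step 2: P' = (I − K·H)·P̄ = [72827471932/20981109527 -4970279740/20981109527 45701281272/20981109527; -4970279740/20981109527 27788149714/20981109527 14375375534/20981109527; 45701281272/20981109527 14375375534/20981109527 44263821566/20981109527]

step 0: x' = [-12301/4559, 30/4559, -7153/4559], P' = [16028/4559 588/4559 11160/4559; 588/4559 12232/4559 7930/4559; 11160/4559 7930/4559 13366/4559]
step 1: x' = [-16237685/13499273, 13718220/13499273, -5902741/13499273], P' = [49215828/13499273 -3247560/13499273 31046216/13499273; -3247560/13499273 17590055/13499273 9011426/13499273; 31046216/13499273 9011426/13499273 29480130/13499273]
step 2: x' = [22163151807/20981109527, -51157669/20981109527, 22498947371/20981109527], P' = [72827471932/20981109527 -4970279740/20981109527 45701281272/20981109527; -4970279740/20981109527 27788149714/20981109527 14375375534/20981109527; 45701281272/20981109527 14375375534/20981109527 44263821566/20981109527]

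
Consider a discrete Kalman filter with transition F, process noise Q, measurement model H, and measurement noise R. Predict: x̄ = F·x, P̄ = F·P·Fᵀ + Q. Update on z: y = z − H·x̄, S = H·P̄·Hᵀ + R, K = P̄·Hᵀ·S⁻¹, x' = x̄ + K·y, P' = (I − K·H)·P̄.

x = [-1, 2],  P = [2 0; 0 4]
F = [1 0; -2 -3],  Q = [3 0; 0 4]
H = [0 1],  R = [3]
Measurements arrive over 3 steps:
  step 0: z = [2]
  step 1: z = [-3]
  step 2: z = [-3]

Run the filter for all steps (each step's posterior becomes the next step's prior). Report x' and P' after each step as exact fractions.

step 0: x' = [-25/17, 28/17], P' = [239/51 -4/17; -4/17 48/17]
step 1: x' = [-3183/2465, -426/145], P' = [15116/2465 -78/145; -78/145 408/145]
step 2: x' = [217545/124231, -266232/124231], P' = [854885/124231 -78762/124231; -78762/124231 350508/124231]

step 0: x̄ = F·x = [-1, -4]
step 0: P̄ = F·P·Fᵀ + Q = [5 -4; -4 48]
step 0: y = z − H·x̄ = [6]
step 0: S = H·P̄·Hᵀ + R = [51]
step 0: K = P̄·Hᵀ·S⁻¹ = [-4/51; 16/17]
step 0: x' = x̄ + K·y = [-25/17, 28/17]
step 0: P' = (I − K·H)·P̄ = [239/51 -4/17; -4/17 48/17]
step 1: x̄ = F·x = [-25/17, -2]
step 1: P̄ = F·P·Fᵀ + Q = [392/51 -26/3; -26/3 136/3]
step 1: y = z − H·x̄ = [-1]
step 1: S = H·P̄·Hᵀ + R = [145/3]
step 1: K = P̄·Hᵀ·S⁻¹ = [-26/145; 136/145]
step 1: x' = x̄ + K·y = [-3183/2465, -426/145]
step 1: P' = (I − K·H)·P̄ = [15116/2465 -78/145; -78/145 408/145]
step 2: x̄ = F·x = [-3183/2465, 28092/2465]
step 2: P̄ = F·P·Fᵀ + Q = [22511/2465 -26254/2465; -26254/2465 116836/2465]
step 2: y = z − H·x̄ = [-35487/2465]
step 2: S = H·P̄·Hᵀ + R = [124231/2465]
step 2: K = P̄·Hᵀ·S⁻¹ = [-26254/124231; 116836/124231]
step 2: x' = x̄ + K·y = [217545/124231, -266232/124231]
step 2: P' = (I − K·H)·P̄ = [854885/124231 -78762/124231; -78762/124231 350508/124231]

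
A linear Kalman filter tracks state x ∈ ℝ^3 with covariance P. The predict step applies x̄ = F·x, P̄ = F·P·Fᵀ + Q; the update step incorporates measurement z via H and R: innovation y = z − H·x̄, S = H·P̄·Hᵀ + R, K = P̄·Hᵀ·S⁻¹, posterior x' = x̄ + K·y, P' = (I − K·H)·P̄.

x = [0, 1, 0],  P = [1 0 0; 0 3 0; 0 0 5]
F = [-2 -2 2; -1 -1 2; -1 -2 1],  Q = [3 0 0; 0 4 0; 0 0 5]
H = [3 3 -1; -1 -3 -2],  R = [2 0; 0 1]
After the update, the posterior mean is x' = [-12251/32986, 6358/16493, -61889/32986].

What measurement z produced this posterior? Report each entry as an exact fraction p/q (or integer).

z = [2, 3]

x̄ = F·x = [-2, -1, -2]
P̄ = F·P·Fᵀ + Q = [39 28 24; 28 28 17; 24 17 23]
S = H·P̄·Hᵀ + R = [886 -830; -830 852]
K = P̄·Hᵀ·S⁻¹ = [4437/32986 -1149/16493; 1868/16493 -2013/32986; -7615/32986 -12103/32986]
x' − x̄ = [53721/32986, 22851/16493, 4083/32986] = K·y
y = (KᵀK)⁻¹·Kᵀ·(x' − x̄) = [9, -6]
z = y + H·x̄ = [9, -6] + [-7, 9] = [2, 3]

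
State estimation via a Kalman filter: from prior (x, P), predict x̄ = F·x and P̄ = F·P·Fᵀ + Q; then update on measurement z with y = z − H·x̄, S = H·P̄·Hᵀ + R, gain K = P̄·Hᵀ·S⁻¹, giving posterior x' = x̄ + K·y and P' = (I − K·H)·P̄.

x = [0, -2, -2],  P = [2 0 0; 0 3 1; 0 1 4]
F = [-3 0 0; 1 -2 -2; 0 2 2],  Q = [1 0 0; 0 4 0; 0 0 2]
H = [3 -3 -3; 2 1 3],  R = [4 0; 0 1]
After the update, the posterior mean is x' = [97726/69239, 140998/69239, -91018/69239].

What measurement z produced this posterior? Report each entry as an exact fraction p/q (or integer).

x̄ = F·x = [0, 8, -8]
P̄ = F·P·Fᵀ + Q = [19 -6 0; -6 42 -36; 0 -36 38]
S = H·P̄·Hᵀ + R = [355 96; 96 221]
K = P̄·Hᵀ·S⁻¹ = [13503/69239 4160/69239; -468/69239 -24234/69239; -8814/69239 28266/69239]
x' − x̄ = [97726/69239, -412914/69239, 462894/69239] = K·y
y = (KᵀK)⁻¹·Kᵀ·(x' − x̄) = [2, 17]
z = y + H·x̄ = [2, 17] + [0, -16] = [2, 1]

z = [2, 1]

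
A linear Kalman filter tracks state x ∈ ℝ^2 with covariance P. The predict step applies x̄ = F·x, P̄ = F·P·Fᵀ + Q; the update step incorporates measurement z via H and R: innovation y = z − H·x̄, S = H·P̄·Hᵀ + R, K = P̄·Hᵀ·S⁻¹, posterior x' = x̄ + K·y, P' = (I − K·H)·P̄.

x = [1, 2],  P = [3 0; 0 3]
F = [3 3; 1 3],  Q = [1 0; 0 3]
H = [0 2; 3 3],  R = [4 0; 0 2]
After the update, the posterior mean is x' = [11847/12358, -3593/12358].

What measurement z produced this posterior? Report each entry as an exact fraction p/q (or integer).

z = [-1, 2]

x̄ = F·x = [9, 7]
P̄ = F·P·Fᵀ + Q = [55 36; 36 33]
S = H·P̄·Hᵀ + R = [136 414; 414 1442]
K = P̄·Hᵀ·S⁻¹ = [-4599/12358 1830/6179; 4737/12358 207/6179]
x' − x̄ = [-99375/12358, -90099/12358] = K·y
y = (KᵀK)⁻¹·Kᵀ·(x' − x̄) = [-15, -46]
z = y + H·x̄ = [-15, -46] + [14, 48] = [-1, 2]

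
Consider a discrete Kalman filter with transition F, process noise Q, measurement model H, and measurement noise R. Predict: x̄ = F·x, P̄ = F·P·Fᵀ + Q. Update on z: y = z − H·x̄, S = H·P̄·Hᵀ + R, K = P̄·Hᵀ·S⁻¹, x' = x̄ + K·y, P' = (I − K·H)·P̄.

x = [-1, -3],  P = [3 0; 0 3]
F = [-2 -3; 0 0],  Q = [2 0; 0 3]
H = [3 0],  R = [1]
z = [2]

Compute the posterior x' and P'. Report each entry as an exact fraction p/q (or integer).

x' = [257/370, 0]
P' = [41/370 0; 0 3]

x̄ = F·x = [11, 0]
P̄ = F·P·Fᵀ + Q = [41 0; 0 3]
y = z − H·x̄ = [-31]
S = H·P̄·Hᵀ + R = [370]
K = P̄·Hᵀ·S⁻¹ = [123/370; 0]
x' = x̄ + K·y = [257/370, 0]
P' = (I − K·H)·P̄ = [41/370 0; 0 3]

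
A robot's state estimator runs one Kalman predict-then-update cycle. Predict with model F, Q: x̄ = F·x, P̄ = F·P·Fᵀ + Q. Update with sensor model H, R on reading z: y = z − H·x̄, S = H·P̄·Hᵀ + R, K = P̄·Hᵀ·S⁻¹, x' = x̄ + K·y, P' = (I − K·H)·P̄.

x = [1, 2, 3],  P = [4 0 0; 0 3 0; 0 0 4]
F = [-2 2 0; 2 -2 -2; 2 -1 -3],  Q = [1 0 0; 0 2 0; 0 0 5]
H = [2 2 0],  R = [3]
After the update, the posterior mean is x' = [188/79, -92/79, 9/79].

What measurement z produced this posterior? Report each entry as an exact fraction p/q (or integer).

x̄ = F·x = [2, -8, -9]
P̄ = F·P·Fᵀ + Q = [29 -28 -22; -28 46 46; -22 46 60]
S = H·P̄·Hᵀ + R = [79]
K = P̄·Hᵀ·S⁻¹ = [2/79; 36/79; 48/79]
x' − x̄ = [30/79, 540/79, 720/79] = K·y
y = (KᵀK)⁻¹·Kᵀ·(x' − x̄) = [15]
z = y + H·x̄ = [15] + [-12] = [3]

z = [3]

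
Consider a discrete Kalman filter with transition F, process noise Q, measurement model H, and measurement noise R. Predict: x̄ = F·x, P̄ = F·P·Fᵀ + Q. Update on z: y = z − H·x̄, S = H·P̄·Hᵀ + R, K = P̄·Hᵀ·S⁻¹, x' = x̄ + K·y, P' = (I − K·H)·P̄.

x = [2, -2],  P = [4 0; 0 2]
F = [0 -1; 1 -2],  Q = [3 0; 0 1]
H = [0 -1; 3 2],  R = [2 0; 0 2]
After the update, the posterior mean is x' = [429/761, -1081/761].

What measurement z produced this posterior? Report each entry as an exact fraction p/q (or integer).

z = [3, -1]

x̄ = F·x = [2, 6]
P̄ = F·P·Fᵀ + Q = [5 4; 4 13]
S = H·P̄·Hᵀ + R = [15 -38; -38 147]
K = P̄·Hᵀ·S⁻¹ = [286/761 193/761; -467/761 76/761]
x' − x̄ = [-1093/761, -5647/761] = K·y
y = (KᵀK)⁻¹·Kᵀ·(x' − x̄) = [9, -19]
z = y + H·x̄ = [9, -19] + [-6, 18] = [3, -1]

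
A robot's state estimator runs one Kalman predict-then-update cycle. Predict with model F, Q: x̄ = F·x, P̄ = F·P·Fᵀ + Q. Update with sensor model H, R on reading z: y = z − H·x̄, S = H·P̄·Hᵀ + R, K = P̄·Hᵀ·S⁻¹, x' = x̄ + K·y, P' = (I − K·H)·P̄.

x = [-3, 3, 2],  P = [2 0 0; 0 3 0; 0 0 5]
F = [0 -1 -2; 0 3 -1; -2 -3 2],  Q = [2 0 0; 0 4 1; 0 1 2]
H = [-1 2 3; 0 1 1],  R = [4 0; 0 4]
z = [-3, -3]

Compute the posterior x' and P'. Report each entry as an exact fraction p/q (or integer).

x̄ = F·x = [-7, 7, 1]
P̄ = F·P·Fᵀ + Q = [25 1 -11; 1 36 -36; -11 -36 57]
y = z − H·x̄ = [-27, -11]
S = H·P̄·Hᵀ + R = [316 73; 73 25]
K = P̄·Hᵀ·S⁻¹ = [-670/2571 928/2571; -925/2571 2701/2571; 1217/2571 -1394/2571]
x' = x̄ + K·y = [-10115/2571, 13261/2571, -14954/2571]
P' = (I − K·H)·P̄ = [36035/2571 -22219/2571 25931/2571; -22219/2571 58331/2571 -47527/2571; 25931/2571 -47527/2571 41951/2571]

x' = [-10115/2571, 13261/2571, -14954/2571]
P' = [36035/2571 -22219/2571 25931/2571; -22219/2571 58331/2571 -47527/2571; 25931/2571 -47527/2571 41951/2571]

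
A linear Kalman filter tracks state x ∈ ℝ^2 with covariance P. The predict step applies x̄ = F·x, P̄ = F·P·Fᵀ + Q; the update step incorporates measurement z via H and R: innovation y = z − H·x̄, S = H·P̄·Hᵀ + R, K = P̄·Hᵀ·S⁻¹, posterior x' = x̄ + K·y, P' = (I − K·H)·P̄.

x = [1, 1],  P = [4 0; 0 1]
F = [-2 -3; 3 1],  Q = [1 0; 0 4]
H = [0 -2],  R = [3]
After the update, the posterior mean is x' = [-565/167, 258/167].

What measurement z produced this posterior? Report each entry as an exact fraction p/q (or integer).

z = [-3]

x̄ = F·x = [-5, 4]
P̄ = F·P·Fᵀ + Q = [26 -27; -27 41]
S = H·P̄·Hᵀ + R = [167]
K = P̄·Hᵀ·S⁻¹ = [54/167; -82/167]
x' − x̄ = [270/167, -410/167] = K·y
y = (KᵀK)⁻¹·Kᵀ·(x' − x̄) = [5]
z = y + H·x̄ = [5] + [-8] = [-3]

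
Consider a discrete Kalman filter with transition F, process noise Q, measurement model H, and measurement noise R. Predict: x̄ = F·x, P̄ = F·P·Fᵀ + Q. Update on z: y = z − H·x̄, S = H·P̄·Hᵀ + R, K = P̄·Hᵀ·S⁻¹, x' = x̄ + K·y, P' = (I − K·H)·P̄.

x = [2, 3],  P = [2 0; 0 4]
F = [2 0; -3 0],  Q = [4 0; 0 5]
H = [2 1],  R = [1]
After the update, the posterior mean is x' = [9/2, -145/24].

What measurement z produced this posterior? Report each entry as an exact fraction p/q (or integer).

x̄ = F·x = [4, -6]
P̄ = F·P·Fᵀ + Q = [12 -12; -12 23]
S = H·P̄·Hᵀ + R = [24]
K = P̄·Hᵀ·S⁻¹ = [1/2; -1/24]
x' − x̄ = [1/2, -1/24] = K·y
y = (KᵀK)⁻¹·Kᵀ·(x' − x̄) = [1]
z = y + H·x̄ = [1] + [2] = [3]

z = [3]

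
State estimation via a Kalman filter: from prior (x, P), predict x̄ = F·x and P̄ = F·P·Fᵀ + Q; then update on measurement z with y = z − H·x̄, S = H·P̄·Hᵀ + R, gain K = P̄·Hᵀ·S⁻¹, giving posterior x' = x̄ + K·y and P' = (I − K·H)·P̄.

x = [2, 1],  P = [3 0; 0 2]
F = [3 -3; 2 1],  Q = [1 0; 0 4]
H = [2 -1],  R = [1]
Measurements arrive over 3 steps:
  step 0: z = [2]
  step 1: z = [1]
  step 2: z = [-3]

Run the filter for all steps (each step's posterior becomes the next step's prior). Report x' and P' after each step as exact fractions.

step 0: x̄ = F·x = [3, 5]
step 0: P̄ = F·P·Fᵀ + Q = [46 12; 12 18]
step 0: y = z − H·x̄ = [1]
step 0: S = H·P̄·Hᵀ + R = [155]
step 0: K = P̄·Hᵀ·S⁻¹ = [16/31; 6/155]
step 0: x' = x̄ + K·y = [109/31, 781/155]
step 0: P' = (I − K·H)·P̄ = [146/31 276/31; 276/31 2754/155]
step 1: x̄ = F·x = [-708/155, 1871/155]
step 1: P̄ = F·P·Fᵀ + Q = [6671/155 -8022/155; -8022/155 11814/155]
step 1: y = z − H·x̄ = [3442/155]
step 1: S = H·P̄·Hᵀ + R = [70741/155]
step 1: K = P̄·Hᵀ·S⁻¹ = [196/649; -27858/70741]
step 1: x' = x̄ + K·y = [1388/649, 235285/70741]
step 1: P' = (I − K·H)·P̄ = [917/649 1638/649; 1638/649 384942/70741]
step 2: x̄ = F·x = [-251979/70741, 537869/70741]
step 2: P̄ = F·P·Fᵀ + Q = [1221040/70741 -1090734/70741; -1090734/70741 1781886/70741]
step 2: y = z − H·x̄ = [829604/70741]
step 2: S = H·P̄·Hᵀ + R = [11099723/70741]
step 2: K = P̄·Hᵀ·S⁻¹ = [3532814/11099723; -3963354/11099723]
step 2: x' = x̄ + K·y = [1893379/11099723, 37915531/11099723]
step 2: P' = (I − K·H)·P̄ = [15159964/11099723 26787114/11099723; 26787114/11099723 57537582/11099723]

step 0: x' = [109/31, 781/155], P' = [146/31 276/31; 276/31 2754/155]
step 1: x' = [1388/649, 235285/70741], P' = [917/649 1638/649; 1638/649 384942/70741]
step 2: x' = [1893379/11099723, 37915531/11099723], P' = [15159964/11099723 26787114/11099723; 26787114/11099723 57537582/11099723]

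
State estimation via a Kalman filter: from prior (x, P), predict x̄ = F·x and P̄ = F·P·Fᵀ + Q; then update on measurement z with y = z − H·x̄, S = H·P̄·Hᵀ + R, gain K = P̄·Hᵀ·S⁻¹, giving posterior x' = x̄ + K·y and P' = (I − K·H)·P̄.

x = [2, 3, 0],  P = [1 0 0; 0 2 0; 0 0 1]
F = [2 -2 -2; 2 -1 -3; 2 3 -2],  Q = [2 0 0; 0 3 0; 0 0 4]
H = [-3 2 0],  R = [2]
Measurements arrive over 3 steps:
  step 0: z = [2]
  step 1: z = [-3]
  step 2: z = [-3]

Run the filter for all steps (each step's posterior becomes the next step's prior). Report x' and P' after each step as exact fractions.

step 0: x' = [5/17, 26/17, 191/17], P' = [137/17 199/17 62/17; 199/17 297/17 98/17; 62/17 98/17 410/17]
step 1: x' = [-5633/266, -631/19, -7055/266], P' = [62113/665 13268/95 54069/665; 13268/95 19886/95 11689/95; 54069/665 11689/95 99012/665]
step 2: x' = [4400642/252737, 12414625/505474, 3099287/252737], P' = [80160261/252737 120067928/252737 74807078/252737; 120067928/252737 179969399/252737 112502971/252737; 74807078/252737 112502971/252737 94002142/252737]

step 0: x̄ = F·x = [-2, 1, 13]
step 0: P̄ = F·P·Fᵀ + Q = [18 14 -4; 14 18 4; -4 4 30]
step 0: y = z − H·x̄ = [-6]
step 0: S = H·P̄·Hᵀ + R = [68]
step 0: K = P̄·Hᵀ·S⁻¹ = [-13/34; -3/34; 5/17]
step 0: x' = x̄ + K·y = [5/17, 26/17, 191/17]
step 0: P' = (I − K·H)·P̄ = [137/17 199/17 62/17; 199/17 297/17 98/17; 62/17 98/17 410/17]
step 1: x̄ = F·x = [-424/17, -589/17, -294/17]
step 1: P̄ = F·P·Fᵀ + Q = [2106/17 2572/17 112/17; 2572/17 3634/17 1607/17; 112/17 1607/17 5645/17]
step 1: y = z − H·x̄ = [-145/17]
step 1: S = H·P̄·Hᵀ + R = [2660/17]
step 1: K = P̄·Hᵀ·S⁻¹ = [-587/1330; -16/95; 1439/1330]
step 1: x' = x̄ + K·y = [-5633/266, -631/19, -7055/266]
step 1: P' = (I − K·H)·P̄ = [62113/665 13268/95 54069/665; 13268/95 19886/95 11689/95; 54069/665 11689/95 99012/665]
step 2: x̄ = F·x = [10256/133, 18733/266, -11829/133]
step 2: P̄ = F·P·Fᵀ + Q = [681662/665 677566/665 -601158/665; 677566/665 751363/665 -317029/665; -601158/665 -317029/665 1600062/665]
step 2: y = z − H·x̄ = [11636/133]
step 2: S = H·P̄·Hᵀ + R = [1010948/665]
step 2: K = P̄·Hᵀ·S⁻¹ = [-344927/505474; -132493/252737; 292354/252737]
step 2: x' = x̄ + K·y = [4400642/252737, 12414625/505474, 3099287/252737]
step 2: P' = (I − K·H)·P̄ = [80160261/252737 120067928/252737 74807078/252737; 120067928/252737 179969399/252737 112502971/252737; 74807078/252737 112502971/252737 94002142/252737]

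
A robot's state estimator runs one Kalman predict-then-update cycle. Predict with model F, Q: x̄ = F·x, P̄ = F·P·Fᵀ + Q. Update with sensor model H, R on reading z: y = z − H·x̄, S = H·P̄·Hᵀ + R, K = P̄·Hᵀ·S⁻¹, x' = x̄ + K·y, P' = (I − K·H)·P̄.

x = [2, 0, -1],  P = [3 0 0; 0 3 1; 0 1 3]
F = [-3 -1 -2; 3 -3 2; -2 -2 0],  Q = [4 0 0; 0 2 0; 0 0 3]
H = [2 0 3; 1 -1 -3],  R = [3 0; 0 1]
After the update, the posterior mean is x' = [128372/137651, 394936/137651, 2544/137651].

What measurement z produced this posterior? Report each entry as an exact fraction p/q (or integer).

x̄ = F·x = [-4, 4, -4]
P̄ = F·P·Fᵀ + Q = [50 -26 28; -26 56 -4; 28 -4 27]
S = H·P̄·Hᵀ + R = [782 -163; -163 210]
K = P̄·Hᵀ·S⁻¹ = [37336/137651 23736/137651; -24850/137651 -65172/137651; 20783/137651 -15987/137651]
x' − x̄ = [678976/137651, -155668/137651, 553148/137651] = K·y
y = (KᵀK)⁻¹·Kᵀ·(x' − x̄) = [22, -6]
z = y + H·x̄ = [22, -6] + [-20, 4] = [2, -2]

z = [2, -2]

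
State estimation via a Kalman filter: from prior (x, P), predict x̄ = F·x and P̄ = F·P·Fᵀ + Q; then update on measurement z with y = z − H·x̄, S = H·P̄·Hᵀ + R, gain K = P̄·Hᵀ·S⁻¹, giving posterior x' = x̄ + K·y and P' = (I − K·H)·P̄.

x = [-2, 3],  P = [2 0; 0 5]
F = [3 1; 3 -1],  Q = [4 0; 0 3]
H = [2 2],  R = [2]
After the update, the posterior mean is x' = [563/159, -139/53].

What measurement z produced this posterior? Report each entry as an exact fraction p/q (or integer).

z = [2]

x̄ = F·x = [-3, -9]
P̄ = F·P·Fᵀ + Q = [27 13; 13 26]
S = H·P̄·Hᵀ + R = [318]
K = P̄·Hᵀ·S⁻¹ = [40/159; 13/53]
x' − x̄ = [1040/159, 338/53] = K·y
y = (KᵀK)⁻¹·Kᵀ·(x' − x̄) = [26]
z = y + H·x̄ = [26] + [-24] = [2]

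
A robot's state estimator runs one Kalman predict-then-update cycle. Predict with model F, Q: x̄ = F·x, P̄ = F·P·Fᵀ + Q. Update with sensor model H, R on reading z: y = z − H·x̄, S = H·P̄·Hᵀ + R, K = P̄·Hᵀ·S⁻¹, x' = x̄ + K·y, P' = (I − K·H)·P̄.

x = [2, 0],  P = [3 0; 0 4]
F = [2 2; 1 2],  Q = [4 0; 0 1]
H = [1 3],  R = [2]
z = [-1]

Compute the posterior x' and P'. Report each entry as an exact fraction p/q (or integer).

x̄ = F·x = [4, 2]
P̄ = F·P·Fᵀ + Q = [32 22; 22 20]
y = z − H·x̄ = [-11]
S = H·P̄·Hᵀ + R = [346]
K = P̄·Hᵀ·S⁻¹ = [49/173; 41/173]
x' = x̄ + K·y = [153/173, -105/173]
P' = (I − K·H)·P̄ = [734/173 -212/173; -212/173 98/173]

x' = [153/173, -105/173]
P' = [734/173 -212/173; -212/173 98/173]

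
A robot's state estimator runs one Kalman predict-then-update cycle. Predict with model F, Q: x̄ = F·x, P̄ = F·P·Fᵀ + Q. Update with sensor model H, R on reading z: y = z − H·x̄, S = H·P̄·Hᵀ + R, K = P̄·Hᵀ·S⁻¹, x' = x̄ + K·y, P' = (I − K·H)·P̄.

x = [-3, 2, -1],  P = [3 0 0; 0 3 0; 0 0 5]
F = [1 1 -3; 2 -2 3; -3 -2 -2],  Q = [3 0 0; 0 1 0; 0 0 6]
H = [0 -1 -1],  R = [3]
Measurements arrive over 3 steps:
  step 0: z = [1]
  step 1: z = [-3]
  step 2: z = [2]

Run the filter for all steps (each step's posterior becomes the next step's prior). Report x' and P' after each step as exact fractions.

step 0: x' = [-3/11, -344/33, 607/66], P' = [444/11 -325/11 310/11; -325/11 1732/33 -1681/33; 310/11 -1681/33 3449/66]
step 1: x' = [-100179/69773, -979087/69773, 1197943/69773], P' = [1729433/69773 162678/69773 -322827/69773; 162678/69773 19612599/69773 -19343484/69773; -322827/69773 -19343484/69773 19283094/69773]
step 2: x' = [-2916618773/492206791, 803589943/492206791, -1771941477/492206791], P' = [13168233836/492206791 4633886541/492206791 -5808683844/492206791; 4633886541/492206791 104925645597/492206791 -103481096049/492206791; -5808683844/492206791 -103481096049/492206791 103512538917/492206791]

step 0: x̄ = F·x = [2, -13, 7]
step 0: P̄ = F·P·Fᵀ + Q = [54 -45 15; -45 70 -36; 15 -36 65]
step 0: y = z − H·x̄ = [-5]
step 0: S = H·P̄·Hᵀ + R = [66]
step 0: K = P̄·Hᵀ·S⁻¹ = [5/11; -17/33; -29/66]
step 0: x' = x̄ + K·y = [-3/11, -344/33, 607/66]
step 0: P' = (I − K·H)·P̄ = [444/11 -325/11 310/11; -325/11 1732/33 -1681/33; 310/11 -1681/33 3449/66]
step 1: x̄ = F·x = [-2527/66, 3161/66, 36/11]
step 1: P̄ = F·P·Fᵀ + Q = [42479/66 -68479/66 2516/11; -68479/66 133883/66 -7363/11; 2516/11 -7363/11 4008/11]
step 1: y = z − H·x̄ = [289/6]
step 1: S = H·P̄·Hᵀ + R = [6343/6]
step 1: K = P̄·Hᵀ·S⁻¹ = [4853/6343; -8155/6343; 1830/6343]
step 1: x' = x̄ + K·y = [-100179/69773, -979087/69773, 1197943/69773]
step 1: P' = (I − K·H)·P̄ = [1729433/69773 162678/69773 -322827/69773; 162678/69773 19612599/69773 -19343484/69773; -322827/69773 -19343484/69773 19283094/69773]
step 2: x̄ = F·x = [-4673095/69773, 5351645/69773, -137175/69773]
step 2: P̄ = F·P·Fᵀ + Q = [313422419/69773 -382437053/69773 -9162048/69773; -382437053/69773 485932207/69773 -4415691/69773; -9162048/69773 -4415691/69773 14896647/69773]
step 2: y = z − H·x̄ = [5354016/69773]
step 2: S = H·P̄·Hᵀ + R = [492206791/69773]
step 2: K = P̄·Hᵀ·S⁻¹ = [391599101/492206791; -481516516/492206791; -10480956/492206791]
step 2: x' = x̄ + K·y = [-2916618773/492206791, 803589943/492206791, -1771941477/492206791]
step 2: P' = (I − K·H)·P̄ = [13168233836/492206791 4633886541/492206791 -5808683844/492206791; 4633886541/492206791 104925645597/492206791 -103481096049/492206791; -5808683844/492206791 -103481096049/492206791 103512538917/492206791]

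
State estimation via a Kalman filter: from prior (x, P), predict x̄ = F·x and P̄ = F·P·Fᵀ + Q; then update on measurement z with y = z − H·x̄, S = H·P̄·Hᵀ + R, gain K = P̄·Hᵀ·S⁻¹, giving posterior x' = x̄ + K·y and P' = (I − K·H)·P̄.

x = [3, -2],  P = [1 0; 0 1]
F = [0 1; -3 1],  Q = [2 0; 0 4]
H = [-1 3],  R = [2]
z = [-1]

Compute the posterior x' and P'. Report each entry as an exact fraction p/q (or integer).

x' = [-2, -29/25]
P' = [3 1; 1 69/125]

x̄ = F·x = [-2, -11]
P̄ = F·P·Fᵀ + Q = [3 1; 1 14]
y = z − H·x̄ = [30]
S = H·P̄·Hᵀ + R = [125]
K = P̄·Hᵀ·S⁻¹ = [0; 41/125]
x' = x̄ + K·y = [-2, -29/25]
P' = (I − K·H)·P̄ = [3 1; 1 69/125]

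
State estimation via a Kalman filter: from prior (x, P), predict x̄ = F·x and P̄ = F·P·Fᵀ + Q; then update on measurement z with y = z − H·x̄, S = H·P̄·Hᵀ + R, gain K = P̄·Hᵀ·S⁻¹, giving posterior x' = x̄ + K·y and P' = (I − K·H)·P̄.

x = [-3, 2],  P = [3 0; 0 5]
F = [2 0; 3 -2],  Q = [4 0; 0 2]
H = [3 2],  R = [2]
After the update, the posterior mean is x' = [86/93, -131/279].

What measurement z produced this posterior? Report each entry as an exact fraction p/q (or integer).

x̄ = F·x = [-6, -13]
P̄ = F·P·Fᵀ + Q = [16 18; 18 49]
S = H·P̄·Hᵀ + R = [558]
K = P̄·Hᵀ·S⁻¹ = [14/93; 76/279]
x' − x̄ = [644/93, 3496/279] = K·y
y = (KᵀK)⁻¹·Kᵀ·(x' − x̄) = [46]
z = y + H·x̄ = [46] + [-44] = [2]

z = [2]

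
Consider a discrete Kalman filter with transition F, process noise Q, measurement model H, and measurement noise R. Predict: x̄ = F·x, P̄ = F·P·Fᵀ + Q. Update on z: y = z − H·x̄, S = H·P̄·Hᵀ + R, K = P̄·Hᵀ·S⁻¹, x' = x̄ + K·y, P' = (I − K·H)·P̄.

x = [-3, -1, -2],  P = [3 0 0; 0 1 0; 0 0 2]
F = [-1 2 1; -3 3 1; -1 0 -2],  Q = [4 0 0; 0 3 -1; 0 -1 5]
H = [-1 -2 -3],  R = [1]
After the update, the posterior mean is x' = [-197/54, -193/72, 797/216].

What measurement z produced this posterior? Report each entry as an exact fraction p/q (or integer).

x̄ = F·x = [-1, 4, 7]
P̄ = F·P·Fᵀ + Q = [13 17 -1; 17 41 4; -1 4 16]
S = H·P̄·Hᵀ + R = [432]
K = P̄·Hᵀ·S⁻¹ = [-11/108; -37/144; -55/432]
x' − x̄ = [-143/54, -481/72, -715/216] = K·y
y = (KᵀK)⁻¹·Kᵀ·(x' − x̄) = [26]
z = y + H·x̄ = [26] + [-28] = [-2]

z = [-2]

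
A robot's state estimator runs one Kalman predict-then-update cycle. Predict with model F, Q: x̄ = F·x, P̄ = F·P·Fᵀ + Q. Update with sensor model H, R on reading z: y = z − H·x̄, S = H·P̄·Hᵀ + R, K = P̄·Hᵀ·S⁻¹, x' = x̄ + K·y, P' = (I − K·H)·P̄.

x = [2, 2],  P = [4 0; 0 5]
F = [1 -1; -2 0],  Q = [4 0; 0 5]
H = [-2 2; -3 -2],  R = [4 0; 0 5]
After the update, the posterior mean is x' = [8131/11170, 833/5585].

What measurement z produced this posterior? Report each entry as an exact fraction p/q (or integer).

z = [-1, -3]

x̄ = F·x = [0, -4]
P̄ = F·P·Fᵀ + Q = [13 -8; -8 21]
S = H·P̄·Hᵀ + R = [204 10; 10 110]
K = P̄·Hᵀ·S⁻¹ = [-439/2234 -1068/5585; 328/1117 -1063/5585]
x' − x̄ = [8131/11170, 23173/5585] = K·y
y = (KᵀK)⁻¹·Kᵀ·(x' − x̄) = [7, -11]
z = y + H·x̄ = [7, -11] + [-8, 8] = [-1, -3]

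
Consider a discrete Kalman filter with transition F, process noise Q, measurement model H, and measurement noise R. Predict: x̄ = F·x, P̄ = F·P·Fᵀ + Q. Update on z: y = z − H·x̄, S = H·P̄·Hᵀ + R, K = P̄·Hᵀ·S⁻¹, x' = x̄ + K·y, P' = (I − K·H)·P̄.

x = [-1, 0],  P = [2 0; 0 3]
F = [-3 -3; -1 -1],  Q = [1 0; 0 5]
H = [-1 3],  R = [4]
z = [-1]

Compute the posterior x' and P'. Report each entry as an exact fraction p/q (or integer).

x' = [151/50, 7/10]
P' = [2299/50 153/10; 153/10 11/2]

x̄ = F·x = [3, 1]
P̄ = F·P·Fᵀ + Q = [46 15; 15 10]
y = z − H·x̄ = [-1]
S = H·P̄·Hᵀ + R = [50]
K = P̄·Hᵀ·S⁻¹ = [-1/50; 3/10]
x' = x̄ + K·y = [151/50, 7/10]
P' = (I − K·H)·P̄ = [2299/50 153/10; 153/10 11/2]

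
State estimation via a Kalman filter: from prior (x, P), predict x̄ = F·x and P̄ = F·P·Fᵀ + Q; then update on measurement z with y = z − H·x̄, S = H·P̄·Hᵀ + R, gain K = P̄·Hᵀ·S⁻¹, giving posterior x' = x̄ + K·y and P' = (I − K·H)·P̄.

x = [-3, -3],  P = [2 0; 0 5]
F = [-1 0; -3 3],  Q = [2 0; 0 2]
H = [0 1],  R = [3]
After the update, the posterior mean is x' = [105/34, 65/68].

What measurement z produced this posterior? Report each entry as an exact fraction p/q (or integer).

x̄ = F·x = [3, 0]
P̄ = F·P·Fᵀ + Q = [4 6; 6 65]
S = H·P̄·Hᵀ + R = [68]
K = P̄·Hᵀ·S⁻¹ = [3/34; 65/68]
x' − x̄ = [3/34, 65/68] = K·y
y = (KᵀK)⁻¹·Kᵀ·(x' − x̄) = [1]
z = y + H·x̄ = [1] + [0] = [1]

z = [1]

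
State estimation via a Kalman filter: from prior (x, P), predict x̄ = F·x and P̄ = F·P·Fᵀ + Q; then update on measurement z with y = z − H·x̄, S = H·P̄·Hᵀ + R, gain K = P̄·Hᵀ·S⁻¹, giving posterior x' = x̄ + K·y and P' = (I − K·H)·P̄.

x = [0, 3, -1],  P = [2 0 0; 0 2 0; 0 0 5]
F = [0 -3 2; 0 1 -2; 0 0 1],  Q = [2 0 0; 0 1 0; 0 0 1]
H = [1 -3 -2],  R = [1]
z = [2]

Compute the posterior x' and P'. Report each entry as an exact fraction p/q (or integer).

x̄ = F·x = [-11, 5, -1]
P̄ = F·P·Fᵀ + Q = [40 -26 10; -26 23 -10; 10 -10 6]
y = z − H·x̄ = [26]
S = H·P̄·Hᵀ + R = [268]
K = P̄·Hᵀ·S⁻¹ = [49/134; -75/268; 7/67]
x' = x̄ + K·y = [-100/67, -305/134, 115/67]
P' = (I − K·H)·P̄ = [279/67 191/134 -16/67; 191/134 539/268 -145/67; -16/67 -145/67 206/67]

x' = [-100/67, -305/134, 115/67]
P' = [279/67 191/134 -16/67; 191/134 539/268 -145/67; -16/67 -145/67 206/67]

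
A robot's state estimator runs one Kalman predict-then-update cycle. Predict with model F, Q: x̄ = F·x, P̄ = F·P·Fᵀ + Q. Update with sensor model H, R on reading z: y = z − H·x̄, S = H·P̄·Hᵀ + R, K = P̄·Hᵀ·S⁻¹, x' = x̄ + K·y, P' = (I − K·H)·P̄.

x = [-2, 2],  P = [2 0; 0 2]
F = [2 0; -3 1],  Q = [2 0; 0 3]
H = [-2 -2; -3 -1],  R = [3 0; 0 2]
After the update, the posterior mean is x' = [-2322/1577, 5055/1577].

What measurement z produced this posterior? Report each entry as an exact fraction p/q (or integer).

z = [-3, 1]

x̄ = F·x = [-4, 8]
P̄ = F·P·Fᵀ + Q = [10 -12; -12 23]
S = H·P̄·Hᵀ + R = [39 10; 10 43]
K = P̄·Hᵀ·S⁻¹ = [352/1577 -742/1577; -1076/1577 727/1577]
x' − x̄ = [3986/1577, -7561/1577] = K·y
y = (KᵀK)⁻¹·Kᵀ·(x' − x̄) = [5, -3]
z = y + H·x̄ = [5, -3] + [-8, 4] = [-3, 1]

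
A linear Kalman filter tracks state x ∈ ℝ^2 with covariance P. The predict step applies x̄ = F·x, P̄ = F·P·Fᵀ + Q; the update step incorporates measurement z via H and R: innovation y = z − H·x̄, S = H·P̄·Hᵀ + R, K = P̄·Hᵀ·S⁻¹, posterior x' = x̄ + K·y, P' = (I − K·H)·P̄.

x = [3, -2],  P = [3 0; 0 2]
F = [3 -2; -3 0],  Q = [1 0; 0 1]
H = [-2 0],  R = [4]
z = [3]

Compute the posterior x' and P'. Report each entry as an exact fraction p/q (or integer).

x̄ = F·x = [13, -9]
P̄ = F·P·Fᵀ + Q = [36 -27; -27 28]
y = z − H·x̄ = [29]
S = H·P̄·Hᵀ + R = [148]
K = P̄·Hᵀ·S⁻¹ = [-18/37; 27/74]
x' = x̄ + K·y = [-41/37, 117/74]
P' = (I − K·H)·P̄ = [36/37 -27/37; -27/37 307/37]

x' = [-41/37, 117/74]
P' = [36/37 -27/37; -27/37 307/37]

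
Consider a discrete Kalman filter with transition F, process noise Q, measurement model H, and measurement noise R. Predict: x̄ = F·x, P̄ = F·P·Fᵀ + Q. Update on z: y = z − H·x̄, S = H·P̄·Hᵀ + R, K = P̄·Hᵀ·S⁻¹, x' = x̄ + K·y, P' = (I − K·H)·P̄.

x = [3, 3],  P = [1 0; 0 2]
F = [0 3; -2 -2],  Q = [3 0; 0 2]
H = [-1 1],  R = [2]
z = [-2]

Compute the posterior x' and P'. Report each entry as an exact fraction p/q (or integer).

x̄ = F·x = [9, -12]
P̄ = F·P·Fᵀ + Q = [21 -12; -12 14]
y = z − H·x̄ = [19]
S = H·P̄·Hᵀ + R = [61]
K = P̄·Hᵀ·S⁻¹ = [-33/61; 26/61]
x' = x̄ + K·y = [-78/61, -238/61]
P' = (I − K·H)·P̄ = [192/61 126/61; 126/61 178/61]

x' = [-78/61, -238/61]
P' = [192/61 126/61; 126/61 178/61]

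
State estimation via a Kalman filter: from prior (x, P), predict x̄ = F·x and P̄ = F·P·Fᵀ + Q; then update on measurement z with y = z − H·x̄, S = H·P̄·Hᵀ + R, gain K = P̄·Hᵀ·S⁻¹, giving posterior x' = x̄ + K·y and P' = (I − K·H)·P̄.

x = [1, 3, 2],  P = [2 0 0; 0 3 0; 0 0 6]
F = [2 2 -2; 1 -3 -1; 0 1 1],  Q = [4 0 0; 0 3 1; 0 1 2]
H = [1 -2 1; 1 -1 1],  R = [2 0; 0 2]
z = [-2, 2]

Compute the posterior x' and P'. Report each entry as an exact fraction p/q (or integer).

x' = [4114/1147, 3010/1147, 394/1147]
P' = [18738/1147 5844/1147 -9100/1147; 5844/1147 3136/1147 -1286/1147; -9100/1147 -1286/1147 7206/1147]

x̄ = F·x = [4, -10, 5]
P̄ = F·P·Fᵀ + Q = [48 -2 -6; -2 38 -14; -6 -14 11]
y = z − H·x̄ = [-31, -17]
S = H·P̄·Hᵀ + R = [265 171; 171 119]
K = P̄·Hᵀ·S⁻¹ = [-1025/1147 1897/1147; -857/1147 711/1147; 339/1147 -304/1147]
x' = x̄ + K·y = [4114/1147, 3010/1147, 394/1147]
P' = (I − K·H)·P̄ = [18738/1147 5844/1147 -9100/1147; 5844/1147 3136/1147 -1286/1147; -9100/1147 -1286/1147 7206/1147]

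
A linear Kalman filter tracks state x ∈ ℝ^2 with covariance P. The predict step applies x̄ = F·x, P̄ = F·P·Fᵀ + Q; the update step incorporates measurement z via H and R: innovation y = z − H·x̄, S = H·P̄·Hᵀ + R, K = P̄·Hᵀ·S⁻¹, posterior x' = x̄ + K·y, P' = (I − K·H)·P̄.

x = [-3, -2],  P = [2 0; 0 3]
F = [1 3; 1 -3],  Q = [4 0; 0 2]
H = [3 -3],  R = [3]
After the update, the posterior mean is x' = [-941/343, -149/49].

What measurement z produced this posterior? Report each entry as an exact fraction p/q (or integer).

z = [1]

x̄ = F·x = [-9, 3]
P̄ = F·P·Fᵀ + Q = [33 -25; -25 31]
S = H·P̄·Hᵀ + R = [1029]
K = P̄·Hᵀ·S⁻¹ = [58/343; -8/49]
x' − x̄ = [2146/343, -296/49] = K·y
y = (KᵀK)⁻¹·Kᵀ·(x' − x̄) = [37]
z = y + H·x̄ = [37] + [-36] = [1]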